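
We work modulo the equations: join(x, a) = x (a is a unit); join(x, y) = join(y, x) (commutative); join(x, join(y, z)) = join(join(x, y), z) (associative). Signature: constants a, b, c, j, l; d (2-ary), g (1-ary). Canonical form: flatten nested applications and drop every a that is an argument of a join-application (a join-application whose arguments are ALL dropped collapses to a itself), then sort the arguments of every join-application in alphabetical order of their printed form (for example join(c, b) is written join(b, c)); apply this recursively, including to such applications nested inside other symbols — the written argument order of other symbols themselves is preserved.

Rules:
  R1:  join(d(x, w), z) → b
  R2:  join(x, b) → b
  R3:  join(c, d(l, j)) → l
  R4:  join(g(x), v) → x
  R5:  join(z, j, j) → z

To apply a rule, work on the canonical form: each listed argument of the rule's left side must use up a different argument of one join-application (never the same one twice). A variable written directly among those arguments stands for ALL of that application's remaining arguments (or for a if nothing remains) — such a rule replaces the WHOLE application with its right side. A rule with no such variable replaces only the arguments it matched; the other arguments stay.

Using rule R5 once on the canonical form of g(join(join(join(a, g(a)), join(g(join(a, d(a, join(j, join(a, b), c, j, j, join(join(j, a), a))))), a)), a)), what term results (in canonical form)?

Canonical form:  g(join(g(a), g(d(a, join(b, c, j, j, j, j)))))
Match R5:  consume j, j;  z := join(b, c, j, j)
The variable takes the whole remainder — replace the entire application.
New term:  g(join(g(a), g(d(a, join(b, c, j, j)))))

Answer: g(join(g(a), g(d(a, join(b, c, j, j)))))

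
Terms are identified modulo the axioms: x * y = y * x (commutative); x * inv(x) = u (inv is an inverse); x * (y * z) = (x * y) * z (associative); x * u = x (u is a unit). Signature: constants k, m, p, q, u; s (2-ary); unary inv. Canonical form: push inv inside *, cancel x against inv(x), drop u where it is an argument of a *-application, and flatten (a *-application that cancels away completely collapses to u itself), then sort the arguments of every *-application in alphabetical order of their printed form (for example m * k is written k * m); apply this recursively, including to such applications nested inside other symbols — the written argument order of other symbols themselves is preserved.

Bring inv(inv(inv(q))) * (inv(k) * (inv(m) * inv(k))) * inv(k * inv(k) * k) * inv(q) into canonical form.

Answer: inv(k) * inv(k) * inv(k) * inv(m) * inv(q) * inv(q)

Derivation:
Push inv inside:  distribute inv over * and collapse double inv
Collect:  inv(q) * inv(q) * inv(k) * inv(k) * inv(k) * inv(m)
Sort:  inv(k) * inv(k) * inv(k) * inv(m) * inv(q) * inv(q)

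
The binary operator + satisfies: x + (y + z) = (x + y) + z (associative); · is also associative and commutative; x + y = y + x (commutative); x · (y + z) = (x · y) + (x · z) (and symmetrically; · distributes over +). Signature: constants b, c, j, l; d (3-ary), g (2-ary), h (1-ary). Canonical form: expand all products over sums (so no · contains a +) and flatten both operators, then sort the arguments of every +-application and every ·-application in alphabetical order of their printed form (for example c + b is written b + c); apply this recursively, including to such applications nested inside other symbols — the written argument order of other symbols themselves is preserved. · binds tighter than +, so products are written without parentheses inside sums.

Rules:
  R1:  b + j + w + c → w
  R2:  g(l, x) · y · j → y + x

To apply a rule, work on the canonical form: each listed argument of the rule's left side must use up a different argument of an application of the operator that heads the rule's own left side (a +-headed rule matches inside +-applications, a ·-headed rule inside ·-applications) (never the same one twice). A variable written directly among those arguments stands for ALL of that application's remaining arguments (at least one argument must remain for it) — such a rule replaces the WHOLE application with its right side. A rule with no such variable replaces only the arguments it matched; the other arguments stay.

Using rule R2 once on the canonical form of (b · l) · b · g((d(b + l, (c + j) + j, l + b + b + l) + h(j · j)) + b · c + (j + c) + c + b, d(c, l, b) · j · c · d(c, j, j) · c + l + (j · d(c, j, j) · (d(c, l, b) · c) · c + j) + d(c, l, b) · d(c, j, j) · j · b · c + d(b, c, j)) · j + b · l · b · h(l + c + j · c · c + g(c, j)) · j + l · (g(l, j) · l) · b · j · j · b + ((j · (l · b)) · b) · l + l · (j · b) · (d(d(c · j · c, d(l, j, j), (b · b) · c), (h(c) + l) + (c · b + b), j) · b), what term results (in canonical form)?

Canonical form:  b · b · d(d(c · c · j, d(l, j, j), b · b · c), b + b · c + h(c) + l, j) · j · l + b · b · g(b + b · c + c + c + d(b + l, c + j + j, b + b + l + l) + h(j · j) + j, b · c · d(c, j, j) · d(c, l, b) · j + c · c · d(c, j, j) · d(c, l, b) · j + c · c · d(c, j, j) · d(c, l, b) · j + d(b, c, j) + j + l) · j · l + b · b · g(l, j) · j · j · l · l + b · b · h(c + c · c · j + g(c, j) + l) · j · l + b · b · j · l · l
R2 matches:  uses g(l, j), j;  x := j, y := b · b · j · l · l
The extension variable absorbs all remaining arguments, so the whole application is rewritten.
Giving:  b · b · d(d(c · c · j, d(l, j, j), b · b · c), b + b · c + h(c) + l, j) · j · l + b · b · g(b + b · c + c + c + d(b + l, c + j + j, b + b + l + l) + h(j · j) + j, b · c · d(c, j, j) · d(c, l, b) · j + c · c · d(c, j, j) · d(c, l, b) · j + c · c · d(c, j, j) · d(c, l, b) · j + d(b, c, j) + j + l) · j · l + b · b · h(c + c · c · j + g(c, j) + l) · j · l + b · b · j · l · l + b · b · j · l · l + j

Answer: b · b · d(d(c · c · j, d(l, j, j), b · b · c), b + b · c + h(c) + l, j) · j · l + b · b · g(b + b · c + c + c + d(b + l, c + j + j, b + b + l + l) + h(j · j) + j, b · c · d(c, j, j) · d(c, l, b) · j + c · c · d(c, j, j) · d(c, l, b) · j + c · c · d(c, j, j) · d(c, l, b) · j + d(b, c, j) + j + l) · j · l + b · b · h(c + c · c · j + g(c, j) + l) · j · l + b · b · j · l · l + b · b · j · l · l + j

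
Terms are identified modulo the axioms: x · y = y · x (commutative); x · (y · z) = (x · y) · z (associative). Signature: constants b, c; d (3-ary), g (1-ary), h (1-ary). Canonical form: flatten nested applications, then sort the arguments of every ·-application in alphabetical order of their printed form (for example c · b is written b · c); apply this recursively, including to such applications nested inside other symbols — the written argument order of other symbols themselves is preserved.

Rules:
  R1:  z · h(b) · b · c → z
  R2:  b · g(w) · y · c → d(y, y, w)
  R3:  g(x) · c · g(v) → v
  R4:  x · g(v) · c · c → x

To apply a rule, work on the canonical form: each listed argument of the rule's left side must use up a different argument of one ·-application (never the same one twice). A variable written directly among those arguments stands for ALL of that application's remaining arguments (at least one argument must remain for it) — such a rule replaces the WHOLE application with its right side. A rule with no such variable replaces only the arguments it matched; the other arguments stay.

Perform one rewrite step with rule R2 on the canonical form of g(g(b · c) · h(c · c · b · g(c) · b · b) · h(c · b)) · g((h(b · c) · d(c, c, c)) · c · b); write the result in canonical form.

Answer: g(b · c · d(c, c, c) · h(b · c)) · g(g(b · c) · h(b · c) · h(d(b · b · c, b · b · c, c)))

Derivation:
Canonical form:  g(b · c · d(c, c, c) · h(b · c)) · g(g(b · c) · h(b · b · b · c · c · g(c)) · h(b · c))
R2 matches:  uses b, c, g(c);  w := c, y := b · b · c
Every leftover argument binds to the variable; the entire application is replaced.
New term:  g(b · c · d(c, c, c) · h(b · c)) · g(g(b · c) · h(b · c) · h(d(b · b · c, b · b · c, c)))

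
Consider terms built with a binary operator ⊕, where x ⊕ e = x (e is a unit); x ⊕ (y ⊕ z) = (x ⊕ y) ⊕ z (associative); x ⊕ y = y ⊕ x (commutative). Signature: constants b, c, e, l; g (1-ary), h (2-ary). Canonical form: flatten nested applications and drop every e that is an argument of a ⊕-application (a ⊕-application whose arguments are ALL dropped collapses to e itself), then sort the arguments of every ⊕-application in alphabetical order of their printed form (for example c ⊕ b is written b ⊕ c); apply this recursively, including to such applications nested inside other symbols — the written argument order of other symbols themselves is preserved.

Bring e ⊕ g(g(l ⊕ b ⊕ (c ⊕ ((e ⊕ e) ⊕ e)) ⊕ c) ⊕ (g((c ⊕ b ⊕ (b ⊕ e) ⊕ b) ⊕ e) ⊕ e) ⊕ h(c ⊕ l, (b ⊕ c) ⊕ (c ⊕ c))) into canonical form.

Canonicalize subterm:  g(g(l ⊕ b ⊕ (c ⊕ ((e ⊕ e) ⊕ e)) ⊕ c) ⊕ (g((c ⊕ b ⊕ (b ⊕ e) ⊕ b) ⊕ e) ⊕ e) ⊕ h(c ⊕ l, (b ⊕ c) ⊕ (c ⊕ c)))  →  g(g(b ⊕ b ⊕ b ⊕ c) ⊕ g(b ⊕ c ⊕ c ⊕ l) ⊕ h(c ⊕ l, b ⊕ c ⊕ c ⊕ c))
Drop the unit:  drop e
Sort:  g(g(b ⊕ b ⊕ b ⊕ c) ⊕ g(b ⊕ c ⊕ c ⊕ l) ⊕ h(c ⊕ l, b ⊕ c ⊕ c ⊕ c))

Answer: g(g(b ⊕ b ⊕ b ⊕ c) ⊕ g(b ⊕ c ⊕ c ⊕ l) ⊕ h(c ⊕ l, b ⊕ c ⊕ c ⊕ c))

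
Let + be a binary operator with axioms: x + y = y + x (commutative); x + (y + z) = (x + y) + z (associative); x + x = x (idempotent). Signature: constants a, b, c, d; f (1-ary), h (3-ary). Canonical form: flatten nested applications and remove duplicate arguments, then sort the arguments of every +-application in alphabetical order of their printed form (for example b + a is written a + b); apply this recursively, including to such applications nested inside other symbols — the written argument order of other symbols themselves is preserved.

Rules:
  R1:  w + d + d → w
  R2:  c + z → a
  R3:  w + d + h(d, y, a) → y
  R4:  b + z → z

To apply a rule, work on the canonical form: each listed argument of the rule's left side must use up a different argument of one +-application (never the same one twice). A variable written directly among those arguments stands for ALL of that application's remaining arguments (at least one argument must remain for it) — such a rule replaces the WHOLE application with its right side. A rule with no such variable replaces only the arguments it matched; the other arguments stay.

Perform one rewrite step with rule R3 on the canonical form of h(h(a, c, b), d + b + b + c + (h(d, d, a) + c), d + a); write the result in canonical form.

Answer: h(h(a, c, b), d, a + d)

Derivation:
Canonical form:  h(h(a, c, b), b + c + d + h(d, d, a), a + d)
Apply R3:  consuming d, h(d, d, a);  w := b + c, y := d
The variable takes the whole remainder — replace the entire application.
New term:  h(h(a, c, b), d, a + d)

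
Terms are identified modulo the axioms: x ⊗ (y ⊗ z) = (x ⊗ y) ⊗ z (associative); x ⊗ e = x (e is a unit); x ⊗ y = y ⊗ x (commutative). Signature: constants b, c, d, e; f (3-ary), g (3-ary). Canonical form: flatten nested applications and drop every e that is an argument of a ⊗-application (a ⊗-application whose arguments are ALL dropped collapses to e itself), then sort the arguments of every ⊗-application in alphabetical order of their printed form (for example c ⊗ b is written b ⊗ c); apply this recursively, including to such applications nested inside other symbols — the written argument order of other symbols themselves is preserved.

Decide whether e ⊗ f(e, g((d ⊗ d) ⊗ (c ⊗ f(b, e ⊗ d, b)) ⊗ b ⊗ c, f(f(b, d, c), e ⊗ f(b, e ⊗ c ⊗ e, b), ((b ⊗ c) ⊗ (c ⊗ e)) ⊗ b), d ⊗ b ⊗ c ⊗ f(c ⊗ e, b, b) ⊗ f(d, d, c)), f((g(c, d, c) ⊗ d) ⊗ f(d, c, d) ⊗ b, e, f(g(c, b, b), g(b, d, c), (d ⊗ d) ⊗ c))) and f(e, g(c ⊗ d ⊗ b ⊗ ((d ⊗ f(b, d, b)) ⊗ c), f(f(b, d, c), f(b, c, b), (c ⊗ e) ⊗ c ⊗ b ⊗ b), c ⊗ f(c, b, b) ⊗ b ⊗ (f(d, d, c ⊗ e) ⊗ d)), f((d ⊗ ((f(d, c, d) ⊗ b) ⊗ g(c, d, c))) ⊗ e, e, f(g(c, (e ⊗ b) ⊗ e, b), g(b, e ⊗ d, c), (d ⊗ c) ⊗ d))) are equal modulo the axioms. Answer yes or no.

Answer: yes — both canonical forms are f(e, g(b ⊗ c ⊗ c ⊗ d ⊗ d ⊗ f(b, d, b), f(f(b, d, c), f(b, c, b), b ⊗ b ⊗ c ⊗ c), b ⊗ c ⊗ d ⊗ f(c, b, b) ⊗ f(d, d, c)), f(b ⊗ d ⊗ f(d, c, d) ⊗ g(c, d, c), e, f(g(c, b, b), g(b, d, c), c ⊗ d ⊗ d)))

Derivation:
Left:  e ⊗ f(e, g((d ⊗ d) ⊗ (c ⊗ f(b, e ⊗ d, b)) ⊗ b ⊗ c, f(f(b, d, c), e ⊗ f(b, e ⊗ c ⊗ e, b), ((b ⊗ c) ⊗ (c ⊗ e)) ⊗ b), d ⊗ b ⊗ c ⊗ f(c ⊗ e, b, b) ⊗ f(d, d, c)), f((g(c, d, c) ⊗ d) ⊗ f(d, c, d) ⊗ b, e, f(g(c, b, b), g(b, d, c), (d ⊗ d) ⊗ c)))
  Canonicalize subterm:  f(e, g((d ⊗ d) ⊗ (c ⊗ f(b, e ⊗ d, b)) ⊗ b ⊗ c, f(f(b, d, c), e ⊗ f(b, e ⊗ c ⊗ e, b), ((b ⊗ c) ⊗ (c ⊗ e)) ⊗ b), d ⊗ b ⊗ c ⊗ f(c ⊗ e, b, b) ⊗ f(d, d, c)), f((g(c, d, c) ⊗ d) ⊗ f(d, c, d) ⊗ b, e, f(g(c, b, b), g(b, d, c), (d ⊗ d) ⊗ c)))  →  f(e, g(b ⊗ c ⊗ c ⊗ d ⊗ d ⊗ f(b, d, b), f(f(b, d, c), f(b, c, b), b ⊗ b ⊗ c ⊗ c), b ⊗ c ⊗ d ⊗ f(c, b, b) ⊗ f(d, d, c)), f(b ⊗ d ⊗ f(d, c, d) ⊗ g(c, d, c), e, f(g(c, b, b), g(b, d, c), c ⊗ d ⊗ d)))
  Unit:  drop e
  Sort arguments:  f(e, g(b ⊗ c ⊗ c ⊗ d ⊗ d ⊗ f(b, d, b), f(f(b, d, c), f(b, c, b), b ⊗ b ⊗ c ⊗ c), b ⊗ c ⊗ d ⊗ f(c, b, b) ⊗ f(d, d, c)), f(b ⊗ d ⊗ f(d, c, d) ⊗ g(c, d, c), e, f(g(c, b, b), g(b, d, c), c ⊗ d ⊗ d)))
Right:  f(e, g(c ⊗ d ⊗ b ⊗ ((d ⊗ f(b, d, b)) ⊗ c), f(f(b, d, c), f(b, c, b), (c ⊗ e) ⊗ c ⊗ b ⊗ b), c ⊗ f(c, b, b) ⊗ b ⊗ (f(d, d, c ⊗ e) ⊗ d)), f((d ⊗ ((f(d, c, d) ⊗ b) ⊗ g(c, d, c))) ⊗ e, e, f(g(c, (e ⊗ b) ⊗ e, b), g(b, e ⊗ d, c), (d ⊗ c) ⊗ d)))
  Descend into:  (d ⊗ ((f(d, c, d) ⊗ b) ⊗ g(c, d, c))) ⊗ e
  Merge nested applications:  d ⊗ f(d, c, d) ⊗ b ⊗ g(c, d, c) ⊗ e
  Drop the unit:  drop e
  Order the arguments:  b ⊗ d ⊗ f(d, c, d) ⊗ g(c, d, c)
  Reassemble:  f(e, g(b ⊗ c ⊗ c ⊗ d ⊗ d ⊗ f(b, d, b), f(f(b, d, c), f(b, c, b), b ⊗ b ⊗ c ⊗ c), b ⊗ c ⊗ d ⊗ f(c, b, b) ⊗ f(d, d, c)), f(b ⊗ d ⊗ f(d, c, d) ⊗ g(c, d, c), e, f(g(c, b, b), g(b, d, c), c ⊗ d ⊗ d)))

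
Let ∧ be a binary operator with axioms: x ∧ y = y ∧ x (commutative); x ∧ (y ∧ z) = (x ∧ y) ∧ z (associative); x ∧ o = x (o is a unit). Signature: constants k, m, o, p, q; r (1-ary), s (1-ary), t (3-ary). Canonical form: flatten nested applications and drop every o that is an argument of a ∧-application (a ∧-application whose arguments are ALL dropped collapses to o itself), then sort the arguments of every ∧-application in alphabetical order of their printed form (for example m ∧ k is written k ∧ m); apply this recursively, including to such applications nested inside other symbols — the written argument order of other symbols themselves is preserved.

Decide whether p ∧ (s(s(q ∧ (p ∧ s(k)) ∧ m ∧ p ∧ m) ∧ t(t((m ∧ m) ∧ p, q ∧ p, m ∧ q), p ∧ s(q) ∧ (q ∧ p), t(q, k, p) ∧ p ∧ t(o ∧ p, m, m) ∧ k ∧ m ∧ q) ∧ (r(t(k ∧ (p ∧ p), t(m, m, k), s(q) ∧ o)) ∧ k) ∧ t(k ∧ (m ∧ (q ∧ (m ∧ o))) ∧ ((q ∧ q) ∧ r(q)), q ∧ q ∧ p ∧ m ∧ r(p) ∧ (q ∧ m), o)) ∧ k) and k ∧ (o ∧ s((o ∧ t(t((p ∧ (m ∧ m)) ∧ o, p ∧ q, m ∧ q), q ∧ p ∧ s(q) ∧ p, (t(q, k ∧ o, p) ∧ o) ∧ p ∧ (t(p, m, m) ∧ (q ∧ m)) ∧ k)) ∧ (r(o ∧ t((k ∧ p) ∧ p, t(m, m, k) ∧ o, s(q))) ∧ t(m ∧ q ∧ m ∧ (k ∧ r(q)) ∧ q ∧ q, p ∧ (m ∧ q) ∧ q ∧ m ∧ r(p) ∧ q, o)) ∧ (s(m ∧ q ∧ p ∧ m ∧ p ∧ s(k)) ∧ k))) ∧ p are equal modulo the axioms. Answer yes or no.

Answer: yes — both canonical forms are k ∧ p ∧ s(k ∧ r(t(k ∧ p ∧ p, t(m, m, k), s(q))) ∧ s(m ∧ m ∧ p ∧ p ∧ q ∧ s(k)) ∧ t(k ∧ m ∧ m ∧ q ∧ q ∧ q ∧ r(q), m ∧ m ∧ p ∧ q ∧ q ∧ q ∧ r(p), o) ∧ t(t(m ∧ m ∧ p, p ∧ q, m ∧ q), p ∧ p ∧ q ∧ s(q), k ∧ m ∧ p ∧ q ∧ t(p, m, m) ∧ t(q, k, p)))

Derivation:
Left:  p ∧ (s(s(q ∧ (p ∧ s(k)) ∧ m ∧ p ∧ m) ∧ t(t((m ∧ m) ∧ p, q ∧ p, m ∧ q), p ∧ s(q) ∧ (q ∧ p), t(q, k, p) ∧ p ∧ t(o ∧ p, m, m) ∧ k ∧ m ∧ q) ∧ (r(t(k ∧ (p ∧ p), t(m, m, k), s(q) ∧ o)) ∧ k) ∧ t(k ∧ (m ∧ (q ∧ (m ∧ o))) ∧ ((q ∧ q) ∧ r(q)), q ∧ q ∧ p ∧ m ∧ r(p) ∧ (q ∧ m), o)) ∧ k)
  Merge nested applications:  p ∧ s(s(q ∧ (p ∧ s(k)) ∧ m ∧ p ∧ m) ∧ t(t((m ∧ m) ∧ p, q ∧ p, m ∧ q), p ∧ s(q) ∧ (q ∧ p), t(q, k, p) ∧ p ∧ t(o ∧ p, m, m) ∧ k ∧ m ∧ q) ∧ (r(t(k ∧ (p ∧ p), t(m, m, k), s(q) ∧ o)) ∧ k) ∧ t(k ∧ (m ∧ (q ∧ (m ∧ o))) ∧ ((q ∧ q) ∧ r(q)), q ∧ q ∧ p ∧ m ∧ r(p) ∧ (q ∧ m), o)) ∧ k
  Canonicalize subterm:  s(s(q ∧ (p ∧ s(k)) ∧ m ∧ p ∧ m) ∧ t(t((m ∧ m) ∧ p, q ∧ p, m ∧ q), p ∧ s(q) ∧ (q ∧ p), t(q, k, p) ∧ p ∧ t(o ∧ p, m, m) ∧ k ∧ m ∧ q) ∧ (r(t(k ∧ (p ∧ p), t(m, m, k), s(q) ∧ o)) ∧ k) ∧ t(k ∧ (m ∧ (q ∧ (m ∧ o))) ∧ ((q ∧ q) ∧ r(q)), q ∧ q ∧ p ∧ m ∧ r(p) ∧ (q ∧ m), o))  →  s(k ∧ r(t(k ∧ p ∧ p, t(m, m, k), s(q))) ∧ s(m ∧ m ∧ p ∧ p ∧ q ∧ s(k)) ∧ t(k ∧ m ∧ m ∧ q ∧ q ∧ q ∧ r(q), m ∧ m ∧ p ∧ q ∧ q ∧ q ∧ r(p), o) ∧ t(t(m ∧ m ∧ p, p ∧ q, m ∧ q), p ∧ p ∧ q ∧ s(q), k ∧ m ∧ p ∧ q ∧ t(p, m, m) ∧ t(q, k, p)))
  Sort arguments:  k ∧ p ∧ s(k ∧ r(t(k ∧ p ∧ p, t(m, m, k), s(q))) ∧ s(m ∧ m ∧ p ∧ p ∧ q ∧ s(k)) ∧ t(k ∧ m ∧ m ∧ q ∧ q ∧ q ∧ r(q), m ∧ m ∧ p ∧ q ∧ q ∧ q ∧ r(p), o) ∧ t(t(m ∧ m ∧ p, p ∧ q, m ∧ q), p ∧ p ∧ q ∧ s(q), k ∧ m ∧ p ∧ q ∧ t(p, m, m) ∧ t(q, k, p)))
Right:  k ∧ (o ∧ s((o ∧ t(t((p ∧ (m ∧ m)) ∧ o, p ∧ q, m ∧ q), q ∧ p ∧ s(q) ∧ p, (t(q, k ∧ o, p) ∧ o) ∧ p ∧ (t(p, m, m) ∧ (q ∧ m)) ∧ k)) ∧ (r(o ∧ t((k ∧ p) ∧ p, t(m, m, k) ∧ o, s(q))) ∧ t(m ∧ q ∧ m ∧ (k ∧ r(q)) ∧ q ∧ q, p ∧ (m ∧ q) ∧ q ∧ m ∧ r(p) ∧ q, o)) ∧ (s(m ∧ q ∧ p ∧ m ∧ p ∧ s(k)) ∧ k))) ∧ p
  Merge nested applications:  k ∧ o ∧ s((o ∧ t(t((p ∧ (m ∧ m)) ∧ o, p ∧ q, m ∧ q), q ∧ p ∧ s(q) ∧ p, (t(q, k ∧ o, p) ∧ o) ∧ p ∧ (t(p, m, m) ∧ (q ∧ m)) ∧ k)) ∧ (r(o ∧ t((k ∧ p) ∧ p, t(m, m, k) ∧ o, s(q))) ∧ t(m ∧ q ∧ m ∧ (k ∧ r(q)) ∧ q ∧ q, p ∧ (m ∧ q) ∧ q ∧ m ∧ r(p) ∧ q, o)) ∧ (s(m ∧ q ∧ p ∧ m ∧ p ∧ s(k)) ∧ k)) ∧ p
  Simplify inside:  s((o ∧ t(t((p ∧ (m ∧ m)) ∧ o, p ∧ q, m ∧ q), q ∧ p ∧ s(q) ∧ p, (t(q, k ∧ o, p) ∧ o) ∧ p ∧ (t(p, m, m) ∧ (q ∧ m)) ∧ k)) ∧ (r(o ∧ t((k ∧ p) ∧ p, t(m, m, k) ∧ o, s(q))) ∧ t(m ∧ q ∧ m ∧ (k ∧ r(q)) ∧ q ∧ q, p ∧ (m ∧ q) ∧ q ∧ m ∧ r(p) ∧ q, o)) ∧ (s(m ∧ q ∧ p ∧ m ∧ p ∧ s(k)) ∧ k))  →  s(k ∧ r(t(k ∧ p ∧ p, t(m, m, k), s(q))) ∧ s(m ∧ m ∧ p ∧ p ∧ q ∧ s(k)) ∧ t(k ∧ m ∧ m ∧ q ∧ q ∧ q ∧ r(q), m ∧ m ∧ p ∧ q ∧ q ∧ q ∧ r(p), o) ∧ t(t(m ∧ m ∧ p, p ∧ q, m ∧ q), p ∧ p ∧ q ∧ s(q), k ∧ m ∧ p ∧ q ∧ t(p, m, m) ∧ t(q, k, p)))
  Drop the unit:  drop o
  Order the arguments:  k ∧ p ∧ s(k ∧ r(t(k ∧ p ∧ p, t(m, m, k), s(q))) ∧ s(m ∧ m ∧ p ∧ p ∧ q ∧ s(k)) ∧ t(k ∧ m ∧ m ∧ q ∧ q ∧ q ∧ r(q), m ∧ m ∧ p ∧ q ∧ q ∧ q ∧ r(p), o) ∧ t(t(m ∧ m ∧ p, p ∧ q, m ∧ q), p ∧ p ∧ q ∧ s(q), k ∧ m ∧ p ∧ q ∧ t(p, m, m) ∧ t(q, k, p)))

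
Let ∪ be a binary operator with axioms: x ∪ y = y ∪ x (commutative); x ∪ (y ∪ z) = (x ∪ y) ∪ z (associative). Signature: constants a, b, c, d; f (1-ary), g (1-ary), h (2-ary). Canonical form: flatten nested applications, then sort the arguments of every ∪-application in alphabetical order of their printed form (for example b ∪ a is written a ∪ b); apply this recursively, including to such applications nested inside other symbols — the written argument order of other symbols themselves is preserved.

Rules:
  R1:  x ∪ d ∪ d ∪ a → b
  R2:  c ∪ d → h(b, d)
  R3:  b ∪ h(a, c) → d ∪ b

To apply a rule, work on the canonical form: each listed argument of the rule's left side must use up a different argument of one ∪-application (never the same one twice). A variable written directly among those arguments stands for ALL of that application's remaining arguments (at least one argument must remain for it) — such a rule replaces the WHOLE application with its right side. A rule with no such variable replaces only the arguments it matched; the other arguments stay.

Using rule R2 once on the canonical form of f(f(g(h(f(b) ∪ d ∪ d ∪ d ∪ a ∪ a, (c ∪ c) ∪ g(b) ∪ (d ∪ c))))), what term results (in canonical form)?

Canonical form:  f(f(g(h(a ∪ a ∪ d ∪ d ∪ d ∪ f(b), c ∪ c ∪ c ∪ d ∪ g(b)))))
R2 matches:  uses c, d
New term:  f(f(g(h(a ∪ a ∪ d ∪ d ∪ d ∪ f(b), c ∪ c ∪ g(b) ∪ h(b, d)))))

Answer: f(f(g(h(a ∪ a ∪ d ∪ d ∪ d ∪ f(b), c ∪ c ∪ g(b) ∪ h(b, d)))))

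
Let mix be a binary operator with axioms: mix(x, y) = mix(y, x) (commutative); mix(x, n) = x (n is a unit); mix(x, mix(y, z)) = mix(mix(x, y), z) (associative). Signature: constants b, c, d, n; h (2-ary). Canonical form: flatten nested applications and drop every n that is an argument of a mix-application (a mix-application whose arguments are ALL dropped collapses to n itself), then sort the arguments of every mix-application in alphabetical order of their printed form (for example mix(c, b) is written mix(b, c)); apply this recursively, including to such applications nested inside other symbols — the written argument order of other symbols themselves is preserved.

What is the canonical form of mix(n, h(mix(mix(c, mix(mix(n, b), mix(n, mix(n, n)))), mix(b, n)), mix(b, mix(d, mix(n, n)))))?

Answer: h(mix(b, b, c), mix(b, d))

Derivation:
Canonicalize subterm:  h(mix(mix(c, mix(mix(n, b), mix(n, mix(n, n)))), mix(b, n)), mix(b, mix(d, mix(n, n))))  →  h(mix(b, b, c), mix(b, d))
Units out:  drop n
Sort:  h(mix(b, b, c), mix(b, d))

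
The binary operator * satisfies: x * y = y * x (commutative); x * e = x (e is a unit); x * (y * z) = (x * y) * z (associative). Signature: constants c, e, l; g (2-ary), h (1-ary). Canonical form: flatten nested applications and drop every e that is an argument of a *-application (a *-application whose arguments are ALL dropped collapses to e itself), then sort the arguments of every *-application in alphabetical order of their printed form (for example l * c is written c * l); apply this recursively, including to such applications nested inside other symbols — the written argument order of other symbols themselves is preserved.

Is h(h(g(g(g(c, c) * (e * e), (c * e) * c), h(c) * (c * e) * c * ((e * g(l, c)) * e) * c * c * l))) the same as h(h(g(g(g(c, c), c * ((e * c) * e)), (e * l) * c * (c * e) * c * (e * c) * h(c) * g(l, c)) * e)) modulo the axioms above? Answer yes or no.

Answer: yes — both canonical forms are h(h(g(g(g(c, c), c * c), c * c * c * c * g(l, c) * h(c) * l)))

Derivation:
Left:  h(h(g(g(g(c, c) * (e * e), (c * e) * c), h(c) * (c * e) * c * ((e * g(l, c)) * e) * c * c * l)))
  Focus inside:  h(c) * (c * e) * c * ((e * g(l, c)) * e) * c * c * l
  Flatten:  h(c) * c * e * c * e * g(l, c) * e * c * c * l
  Units out:  drop e (×3)
  Sort:  c * c * c * c * g(l, c) * h(c) * l
  Put back:  h(h(g(g(g(c, c), c * c), c * c * c * c * g(l, c) * h(c) * l)))
Right:  h(h(g(g(g(c, c), c * ((e * c) * e)), (e * l) * c * (c * e) * c * (e * c) * h(c) * g(l, c)) * e))
  Work inside:  g(g(g(c, c), c * ((e * c) * e)), (e * l) * c * (c * e) * c * (e * c) * h(c) * g(l, c)) * e
  Canonicalize subterm:  g(g(g(c, c), c * ((e * c) * e)), (e * l) * c * (c * e) * c * (e * c) * h(c) * g(l, c))  →  g(g(g(c, c), c * c), c * c * c * c * g(l, c) * h(c) * l)
  Units out:  drop e
  Sort arguments:  g(g(g(c, c), c * c), c * c * c * c * g(l, c) * h(c) * l)
  Rebuild:  h(h(g(g(g(c, c), c * c), c * c * c * c * g(l, c) * h(c) * l)))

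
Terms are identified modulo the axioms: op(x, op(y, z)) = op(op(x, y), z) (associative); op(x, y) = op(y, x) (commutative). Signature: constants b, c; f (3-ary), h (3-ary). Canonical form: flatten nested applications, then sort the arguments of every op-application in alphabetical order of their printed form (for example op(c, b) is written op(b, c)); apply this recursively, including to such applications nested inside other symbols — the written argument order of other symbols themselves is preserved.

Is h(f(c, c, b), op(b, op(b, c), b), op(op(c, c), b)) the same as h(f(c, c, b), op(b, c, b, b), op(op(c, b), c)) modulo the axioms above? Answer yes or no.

Answer: yes — both canonical forms are h(f(c, c, b), op(b, b, b, c), op(b, c, c))

Derivation:
Left:  h(f(c, c, b), op(b, op(b, c), b), op(op(c, c), b))
  Focus inside:  op(b, op(b, c), b)
  Flatten:  op(b, b, c, b)
  Order the arguments:  op(b, b, b, c)
  Reassemble:  h(f(c, c, b), op(b, b, b, c), op(b, c, c))
Right:  h(f(c, c, b), op(b, c, b, b), op(op(c, b), c))
  Descend into:  op(op(c, b), c)
  Flatten:  op(c, b, c)
  Sort:  op(b, c, c)
  Rebuild:  h(f(c, c, b), op(b, b, b, c), op(b, c, c))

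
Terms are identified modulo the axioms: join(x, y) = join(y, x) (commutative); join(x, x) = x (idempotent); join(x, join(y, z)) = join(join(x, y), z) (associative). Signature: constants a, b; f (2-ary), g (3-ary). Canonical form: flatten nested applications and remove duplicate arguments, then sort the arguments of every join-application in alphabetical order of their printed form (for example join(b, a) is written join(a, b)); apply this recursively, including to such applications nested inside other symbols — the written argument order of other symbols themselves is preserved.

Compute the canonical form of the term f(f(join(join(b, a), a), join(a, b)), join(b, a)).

Focus inside:  join(join(b, a), a)
Un-nest:  join(b, a, a)
Deduplicate:  drop duplicate a
Order the arguments:  join(a, b)
Rebuild:  f(f(join(a, b), join(a, b)), join(a, b))

Answer: f(f(join(a, b), join(a, b)), join(a, b))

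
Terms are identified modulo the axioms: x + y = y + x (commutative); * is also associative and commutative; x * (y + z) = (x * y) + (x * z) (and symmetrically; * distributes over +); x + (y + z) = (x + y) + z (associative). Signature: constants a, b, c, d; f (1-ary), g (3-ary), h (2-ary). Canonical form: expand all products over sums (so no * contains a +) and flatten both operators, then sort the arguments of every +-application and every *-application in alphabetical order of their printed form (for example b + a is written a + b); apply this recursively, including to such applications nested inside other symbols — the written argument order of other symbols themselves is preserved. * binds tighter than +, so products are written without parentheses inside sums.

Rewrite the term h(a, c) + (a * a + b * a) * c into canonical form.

Answer: a * a * c + a * b * c + h(a, c)

Derivation:
Expand:  h(a, c) + a * a * c + a * b * c
Sort:  a * a * c + a * b * c + h(a, c)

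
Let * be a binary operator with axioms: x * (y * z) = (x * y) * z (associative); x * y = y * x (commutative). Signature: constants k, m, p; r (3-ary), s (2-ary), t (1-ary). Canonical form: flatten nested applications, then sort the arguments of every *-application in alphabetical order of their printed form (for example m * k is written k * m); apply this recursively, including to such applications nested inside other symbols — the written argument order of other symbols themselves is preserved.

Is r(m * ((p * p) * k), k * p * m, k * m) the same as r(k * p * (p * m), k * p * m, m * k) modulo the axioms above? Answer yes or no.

Left:  r(m * ((p * p) * k), k * p * m, k * m)
  Work inside:  m * ((p * p) * k)
  Un-nest:  m * p * p * k
  Order the arguments:  k * m * p * p
  Rebuild:  r(k * m * p * p, k * m * p, k * m)
Right:  r(k * p * (p * m), k * p * m, m * k)
  Focus inside:  k * p * (p * m)
  Un-nest:  k * p * p * m
  Sort:  k * m * p * p
  Put back:  r(k * m * p * p, k * m * p, k * m)

Answer: yes — both canonical forms are r(k * m * p * p, k * m * p, k * m)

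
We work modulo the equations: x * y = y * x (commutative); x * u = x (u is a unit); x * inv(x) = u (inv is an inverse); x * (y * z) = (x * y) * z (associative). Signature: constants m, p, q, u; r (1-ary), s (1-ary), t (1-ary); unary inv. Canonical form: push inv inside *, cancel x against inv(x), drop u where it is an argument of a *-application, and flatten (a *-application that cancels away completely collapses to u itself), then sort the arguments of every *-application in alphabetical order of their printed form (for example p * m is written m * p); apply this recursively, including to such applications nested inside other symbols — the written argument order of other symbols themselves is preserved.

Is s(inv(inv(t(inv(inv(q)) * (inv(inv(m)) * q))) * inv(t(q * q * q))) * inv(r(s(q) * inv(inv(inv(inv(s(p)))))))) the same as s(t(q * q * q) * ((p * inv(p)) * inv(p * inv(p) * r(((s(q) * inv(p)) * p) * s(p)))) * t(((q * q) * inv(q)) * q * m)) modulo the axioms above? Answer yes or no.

Answer: yes — both canonical forms are s(inv(r(s(p) * s(q))) * t(m * q * q) * t(q * q * q))

Derivation:
Left:  s(inv(inv(t(inv(inv(q)) * (inv(inv(m)) * q))) * inv(t(q * q * q))) * inv(r(s(q) * inv(inv(inv(inv(s(p))))))))
  Work inside:  inv(inv(t(inv(inv(q)) * (inv(inv(m)) * q))) * inv(t(q * q * q))) * inv(r(s(q) * inv(inv(inv(inv(s(p)))))))
  Push inv inside:  distribute inv over * and collapse double inv
  Combine occurrences:  t(m * q * q) * t(q * q * q) * inv(r(s(p) * s(q)))
  Sort:  inv(r(s(p) * s(q))) * t(m * q * q) * t(q * q * q)
  Put back:  s(inv(r(s(p) * s(q))) * t(m * q * q) * t(q * q * q))
Right:  s(t(q * q * q) * ((p * inv(p)) * inv(p * inv(p) * r(((s(q) * inv(p)) * p) * s(p)))) * t(((q * q) * inv(q)) * q * m))
  Work inside:  t(q * q * q) * ((p * inv(p)) * inv(p * inv(p) * r(((s(q) * inv(p)) * p) * s(p)))) * t(((q * q) * inv(q)) * q * m)
  Push inv inside:  distribute inv over * and collapse double inv
  Inverses cancel:  p cancels
  Collect terms:  t(q * q * q) * inv(r(s(p) * s(q))) * t(m * q * q)
  Order the arguments:  inv(r(s(p) * s(q))) * t(m * q * q) * t(q * q * q)
  Reassemble:  s(inv(r(s(p) * s(q))) * t(m * q * q) * t(q * q * q))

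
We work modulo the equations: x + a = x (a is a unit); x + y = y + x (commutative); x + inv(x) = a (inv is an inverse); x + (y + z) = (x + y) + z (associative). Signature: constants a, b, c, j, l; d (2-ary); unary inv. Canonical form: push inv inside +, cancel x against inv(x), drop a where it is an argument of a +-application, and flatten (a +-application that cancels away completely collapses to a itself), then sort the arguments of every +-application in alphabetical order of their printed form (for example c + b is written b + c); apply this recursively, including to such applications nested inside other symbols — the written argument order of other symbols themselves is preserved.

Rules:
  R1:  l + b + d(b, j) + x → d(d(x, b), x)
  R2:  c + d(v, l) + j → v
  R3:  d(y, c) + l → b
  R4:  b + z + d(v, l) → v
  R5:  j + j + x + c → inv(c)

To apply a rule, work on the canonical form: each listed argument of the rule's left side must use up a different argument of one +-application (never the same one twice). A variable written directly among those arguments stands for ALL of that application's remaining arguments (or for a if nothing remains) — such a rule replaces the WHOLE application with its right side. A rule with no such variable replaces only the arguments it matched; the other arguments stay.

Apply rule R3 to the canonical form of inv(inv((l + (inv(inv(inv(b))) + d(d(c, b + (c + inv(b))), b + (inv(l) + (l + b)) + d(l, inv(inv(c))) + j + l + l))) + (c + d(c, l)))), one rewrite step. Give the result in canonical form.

Answer: c + d(c, l) + d(d(c, c), b + b + b + j + l) + inv(b) + l

Derivation:
Canonical form:  c + d(c, l) + d(d(c, c), b + b + d(l, c) + j + l + l) + inv(b) + l
R3 matches:  uses d(l, c), l;  y := l
Giving:  c + d(c, l) + d(d(c, c), b + b + b + j + l) + inv(b) + l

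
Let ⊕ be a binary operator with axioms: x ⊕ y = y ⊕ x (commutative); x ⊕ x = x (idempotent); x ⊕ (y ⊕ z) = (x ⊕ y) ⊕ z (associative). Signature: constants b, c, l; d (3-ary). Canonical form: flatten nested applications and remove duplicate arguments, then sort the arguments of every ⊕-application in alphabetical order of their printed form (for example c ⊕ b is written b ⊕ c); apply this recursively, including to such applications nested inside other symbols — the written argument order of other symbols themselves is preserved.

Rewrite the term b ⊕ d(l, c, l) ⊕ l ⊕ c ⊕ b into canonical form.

Answer: b ⊕ c ⊕ d(l, c, l) ⊕ l

Derivation:
Idempotence:  drop duplicate b
Sort:  b ⊕ c ⊕ d(l, c, l) ⊕ l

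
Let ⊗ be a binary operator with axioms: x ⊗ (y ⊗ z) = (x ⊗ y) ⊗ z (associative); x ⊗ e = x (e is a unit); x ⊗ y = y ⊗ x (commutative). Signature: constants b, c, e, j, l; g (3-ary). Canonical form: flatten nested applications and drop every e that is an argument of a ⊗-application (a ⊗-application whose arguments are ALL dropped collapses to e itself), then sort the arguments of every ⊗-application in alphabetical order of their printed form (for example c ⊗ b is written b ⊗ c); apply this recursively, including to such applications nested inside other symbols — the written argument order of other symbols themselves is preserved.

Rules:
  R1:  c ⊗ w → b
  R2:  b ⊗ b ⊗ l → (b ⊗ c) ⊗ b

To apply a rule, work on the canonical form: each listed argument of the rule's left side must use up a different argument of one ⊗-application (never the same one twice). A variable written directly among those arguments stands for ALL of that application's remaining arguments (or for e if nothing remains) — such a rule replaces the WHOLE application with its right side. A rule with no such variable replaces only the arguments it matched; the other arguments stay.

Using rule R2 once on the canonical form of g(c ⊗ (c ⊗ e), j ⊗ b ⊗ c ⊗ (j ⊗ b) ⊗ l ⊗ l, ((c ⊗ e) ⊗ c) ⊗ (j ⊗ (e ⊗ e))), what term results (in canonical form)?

Canonical form:  g(c ⊗ c, b ⊗ b ⊗ c ⊗ j ⊗ j ⊗ l ⊗ l, c ⊗ c ⊗ j)
R2 matches:  uses b, b, l
Result:  g(c ⊗ c, b ⊗ b ⊗ c ⊗ c ⊗ j ⊗ j ⊗ l, c ⊗ c ⊗ j)

Answer: g(c ⊗ c, b ⊗ b ⊗ c ⊗ c ⊗ j ⊗ j ⊗ l, c ⊗ c ⊗ j)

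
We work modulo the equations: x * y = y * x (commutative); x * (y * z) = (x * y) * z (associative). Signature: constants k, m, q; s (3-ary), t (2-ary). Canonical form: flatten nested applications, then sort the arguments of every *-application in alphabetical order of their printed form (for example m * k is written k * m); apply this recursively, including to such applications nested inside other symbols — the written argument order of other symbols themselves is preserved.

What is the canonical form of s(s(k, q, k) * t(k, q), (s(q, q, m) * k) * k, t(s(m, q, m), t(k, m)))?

Work inside:  (s(q, q, m) * k) * k
Merge nested applications:  s(q, q, m) * k * k
Sort arguments:  k * k * s(q, q, m)
Rebuild:  s(s(k, q, k) * t(k, q), k * k * s(q, q, m), t(s(m, q, m), t(k, m)))

Answer: s(s(k, q, k) * t(k, q), k * k * s(q, q, m), t(s(m, q, m), t(k, m)))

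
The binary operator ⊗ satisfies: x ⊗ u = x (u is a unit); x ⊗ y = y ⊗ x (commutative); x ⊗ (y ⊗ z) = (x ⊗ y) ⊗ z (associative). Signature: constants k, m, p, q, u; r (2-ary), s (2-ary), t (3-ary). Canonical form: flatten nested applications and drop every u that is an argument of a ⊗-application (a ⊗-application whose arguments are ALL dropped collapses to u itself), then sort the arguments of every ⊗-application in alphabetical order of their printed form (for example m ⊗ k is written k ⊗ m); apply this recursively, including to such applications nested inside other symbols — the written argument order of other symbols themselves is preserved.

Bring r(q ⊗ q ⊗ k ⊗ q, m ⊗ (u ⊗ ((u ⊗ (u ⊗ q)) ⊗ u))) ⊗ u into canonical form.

Canonicalize subterm:  r(q ⊗ q ⊗ k ⊗ q, m ⊗ (u ⊗ ((u ⊗ (u ⊗ q)) ⊗ u)))  →  r(k ⊗ q ⊗ q ⊗ q, m ⊗ q)
Unit:  drop u
Sort:  r(k ⊗ q ⊗ q ⊗ q, m ⊗ q)

Answer: r(k ⊗ q ⊗ q ⊗ q, m ⊗ q)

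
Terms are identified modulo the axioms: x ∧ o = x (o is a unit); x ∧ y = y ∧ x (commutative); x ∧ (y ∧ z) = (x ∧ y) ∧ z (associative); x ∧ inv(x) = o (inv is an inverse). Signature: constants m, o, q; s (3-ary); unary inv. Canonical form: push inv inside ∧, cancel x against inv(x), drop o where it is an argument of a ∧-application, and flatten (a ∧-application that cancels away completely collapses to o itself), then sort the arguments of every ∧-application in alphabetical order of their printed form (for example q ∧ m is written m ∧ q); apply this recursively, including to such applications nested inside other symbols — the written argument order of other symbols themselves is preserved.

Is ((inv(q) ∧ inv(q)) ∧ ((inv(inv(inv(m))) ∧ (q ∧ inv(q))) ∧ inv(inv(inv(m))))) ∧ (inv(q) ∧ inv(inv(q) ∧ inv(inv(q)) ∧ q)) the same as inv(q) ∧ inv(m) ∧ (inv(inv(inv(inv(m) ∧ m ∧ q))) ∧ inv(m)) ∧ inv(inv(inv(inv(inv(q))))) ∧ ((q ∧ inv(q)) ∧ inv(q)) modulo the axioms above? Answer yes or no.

Left:  ((inv(q) ∧ inv(q)) ∧ ((inv(inv(inv(m))) ∧ (q ∧ inv(q))) ∧ inv(inv(inv(m))))) ∧ (inv(q) ∧ inv(inv(q) ∧ inv(inv(q)) ∧ q))
  Push inv inside:  distribute inv over ∧ and collapse double inv
  Combine occurrences:  inv(q) ∧ inv(q) ∧ inv(q) ∧ inv(q) ∧ inv(m) ∧ inv(m)
  Order the arguments:  inv(m) ∧ inv(m) ∧ inv(q) ∧ inv(q) ∧ inv(q) ∧ inv(q)
Right:  inv(q) ∧ inv(m) ∧ (inv(inv(inv(inv(m) ∧ m ∧ q))) ∧ inv(m)) ∧ inv(inv(inv(inv(inv(q))))) ∧ ((q ∧ inv(q)) ∧ inv(q))
  Push inv inside:  distribute inv over ∧ and collapse double inv
  Collect:  inv(q) ∧ inv(q) ∧ inv(q) ∧ inv(q) ∧ inv(m) ∧ inv(m)
  Sort:  inv(m) ∧ inv(m) ∧ inv(q) ∧ inv(q) ∧ inv(q) ∧ inv(q)

Answer: yes — both canonical forms are inv(m) ∧ inv(m) ∧ inv(q) ∧ inv(q) ∧ inv(q) ∧ inv(q)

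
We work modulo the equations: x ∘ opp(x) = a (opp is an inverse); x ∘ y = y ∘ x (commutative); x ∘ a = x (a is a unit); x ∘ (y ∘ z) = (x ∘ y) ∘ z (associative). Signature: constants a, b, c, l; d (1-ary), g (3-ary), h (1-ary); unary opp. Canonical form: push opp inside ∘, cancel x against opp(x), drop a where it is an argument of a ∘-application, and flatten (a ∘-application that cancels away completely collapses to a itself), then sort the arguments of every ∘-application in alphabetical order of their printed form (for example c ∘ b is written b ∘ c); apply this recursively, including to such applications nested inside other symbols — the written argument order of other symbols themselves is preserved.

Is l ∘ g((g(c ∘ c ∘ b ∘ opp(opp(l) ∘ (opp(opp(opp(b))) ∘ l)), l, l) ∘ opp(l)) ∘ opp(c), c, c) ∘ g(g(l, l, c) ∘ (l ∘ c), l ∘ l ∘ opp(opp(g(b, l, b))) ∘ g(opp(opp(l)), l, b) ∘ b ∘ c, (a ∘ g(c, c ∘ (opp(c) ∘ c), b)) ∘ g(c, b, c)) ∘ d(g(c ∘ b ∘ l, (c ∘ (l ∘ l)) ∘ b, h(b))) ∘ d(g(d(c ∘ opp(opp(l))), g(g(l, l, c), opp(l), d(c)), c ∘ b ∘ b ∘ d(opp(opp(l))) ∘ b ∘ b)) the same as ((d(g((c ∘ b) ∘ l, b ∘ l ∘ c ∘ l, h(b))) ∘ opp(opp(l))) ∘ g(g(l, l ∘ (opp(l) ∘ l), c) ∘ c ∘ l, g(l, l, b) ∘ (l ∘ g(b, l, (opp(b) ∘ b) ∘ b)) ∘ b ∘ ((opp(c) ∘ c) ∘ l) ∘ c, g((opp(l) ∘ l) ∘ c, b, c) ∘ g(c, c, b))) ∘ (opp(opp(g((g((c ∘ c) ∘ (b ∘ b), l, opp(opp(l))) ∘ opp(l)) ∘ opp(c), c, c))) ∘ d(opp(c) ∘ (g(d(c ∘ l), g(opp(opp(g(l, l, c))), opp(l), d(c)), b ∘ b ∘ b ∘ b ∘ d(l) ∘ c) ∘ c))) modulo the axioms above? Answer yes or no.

Left:  l ∘ g((g(c ∘ c ∘ b ∘ opp(opp(l) ∘ (opp(opp(opp(b))) ∘ l)), l, l) ∘ opp(l)) ∘ opp(c), c, c) ∘ g(g(l, l, c) ∘ (l ∘ c), l ∘ l ∘ opp(opp(g(b, l, b))) ∘ g(opp(opp(l)), l, b) ∘ b ∘ c, (a ∘ g(c, c ∘ (opp(c) ∘ c), b)) ∘ g(c, b, c)) ∘ d(g(c ∘ b ∘ l, (c ∘ (l ∘ l)) ∘ b, h(b))) ∘ d(g(d(c ∘ opp(opp(l))), g(g(l, l, c), opp(l), d(c)), c ∘ b ∘ b ∘ d(opp(opp(l))) ∘ b ∘ b))
  Push opp inside:  distribute opp over ∘ and collapse double opp
  Collect:  l ∘ g(g(b ∘ b ∘ c ∘ c, l, l) ∘ opp(c) ∘ opp(l), c, c) ∘ g(c ∘ g(l, l, c) ∘ l, b ∘ c ∘ g(b, l, b) ∘ g(l, l, b) ∘ l ∘ l, g(c, b, c) ∘ g(c, c, b)) ∘ d(g(b ∘ c ∘ l, b ∘ c ∘ l ∘ l, h(b))) ∘ d(g(d(c ∘ l), g(g(l, l, c), opp(l), d(c)), b ∘ b ∘ b ∘ b ∘ c ∘ d(l)))
  Sort arguments:  d(g(b ∘ c ∘ l, b ∘ c ∘ l ∘ l, h(b))) ∘ d(g(d(c ∘ l), g(g(l, l, c), opp(l), d(c)), b ∘ b ∘ b ∘ b ∘ c ∘ d(l))) ∘ g(c ∘ g(l, l, c) ∘ l, b ∘ c ∘ g(b, l, b) ∘ g(l, l, b) ∘ l ∘ l, g(c, b, c) ∘ g(c, c, b)) ∘ g(g(b ∘ b ∘ c ∘ c, l, l) ∘ opp(c) ∘ opp(l), c, c) ∘ l
Right:  ((d(g((c ∘ b) ∘ l, b ∘ l ∘ c ∘ l, h(b))) ∘ opp(opp(l))) ∘ g(g(l, l ∘ (opp(l) ∘ l), c) ∘ c ∘ l, g(l, l, b) ∘ (l ∘ g(b, l, (opp(b) ∘ b) ∘ b)) ∘ b ∘ ((opp(c) ∘ c) ∘ l) ∘ c, g((opp(l) ∘ l) ∘ c, b, c) ∘ g(c, c, b))) ∘ (opp(opp(g((g((c ∘ c) ∘ (b ∘ b), l, opp(opp(l))) ∘ opp(l)) ∘ opp(c), c, c))) ∘ d(opp(c) ∘ (g(d(c ∘ l), g(opp(opp(g(l, l, c))), opp(l), d(c)), b ∘ b ∘ b ∘ b ∘ d(l) ∘ c) ∘ c)))
  Push opp inside:  distribute opp over ∘ and collapse double opp
  Combine occurrences:  d(g(b ∘ c ∘ l, b ∘ c ∘ l ∘ l, h(b))) ∘ l ∘ g(c ∘ g(l, l, c) ∘ l, b ∘ c ∘ g(b, l, b) ∘ g(l, l, b) ∘ l ∘ l, g(c, b, c) ∘ g(c, c, b)) ∘ g(g(b ∘ b ∘ c ∘ c, l, l) ∘ opp(c) ∘ opp(l), c, c) ∘ d(g(d(c ∘ l), g(g(l, l, c), opp(l), d(c)), b ∘ b ∘ b ∘ b ∘ c ∘ d(l)))
  Sort:  d(g(b ∘ c ∘ l, b ∘ c ∘ l ∘ l, h(b))) ∘ d(g(d(c ∘ l), g(g(l, l, c), opp(l), d(c)), b ∘ b ∘ b ∘ b ∘ c ∘ d(l))) ∘ g(c ∘ g(l, l, c) ∘ l, b ∘ c ∘ g(b, l, b) ∘ g(l, l, b) ∘ l ∘ l, g(c, b, c) ∘ g(c, c, b)) ∘ g(g(b ∘ b ∘ c ∘ c, l, l) ∘ opp(c) ∘ opp(l), c, c) ∘ l

Answer: yes — both canonical forms are d(g(b ∘ c ∘ l, b ∘ c ∘ l ∘ l, h(b))) ∘ d(g(d(c ∘ l), g(g(l, l, c), opp(l), d(c)), b ∘ b ∘ b ∘ b ∘ c ∘ d(l))) ∘ g(c ∘ g(l, l, c) ∘ l, b ∘ c ∘ g(b, l, b) ∘ g(l, l, b) ∘ l ∘ l, g(c, b, c) ∘ g(c, c, b)) ∘ g(g(b ∘ b ∘ c ∘ c, l, l) ∘ opp(c) ∘ opp(l), c, c) ∘ l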